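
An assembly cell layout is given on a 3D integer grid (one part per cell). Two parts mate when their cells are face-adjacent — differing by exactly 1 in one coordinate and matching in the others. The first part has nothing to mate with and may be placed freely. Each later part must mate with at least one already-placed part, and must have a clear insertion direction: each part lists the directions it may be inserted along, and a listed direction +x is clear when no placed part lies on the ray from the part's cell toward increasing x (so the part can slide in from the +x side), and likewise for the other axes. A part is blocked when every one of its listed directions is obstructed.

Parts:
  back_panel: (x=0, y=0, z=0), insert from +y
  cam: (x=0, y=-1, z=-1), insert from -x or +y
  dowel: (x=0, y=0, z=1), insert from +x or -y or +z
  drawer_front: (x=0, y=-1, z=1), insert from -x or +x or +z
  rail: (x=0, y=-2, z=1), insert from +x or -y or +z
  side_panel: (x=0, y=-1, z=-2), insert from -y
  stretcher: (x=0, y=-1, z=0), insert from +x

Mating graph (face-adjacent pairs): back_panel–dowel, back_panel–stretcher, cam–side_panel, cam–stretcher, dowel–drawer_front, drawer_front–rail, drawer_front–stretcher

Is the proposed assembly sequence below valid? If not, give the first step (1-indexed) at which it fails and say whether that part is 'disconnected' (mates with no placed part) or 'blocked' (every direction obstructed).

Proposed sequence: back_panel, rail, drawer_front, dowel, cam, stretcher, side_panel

Invalid at step 2 (disconnected)

1. back_panel@(0, 0, 0) [+y clear] — {back_panel}
2. rail@(0, -2, 1) — no placed neighbour ⇒ disconnected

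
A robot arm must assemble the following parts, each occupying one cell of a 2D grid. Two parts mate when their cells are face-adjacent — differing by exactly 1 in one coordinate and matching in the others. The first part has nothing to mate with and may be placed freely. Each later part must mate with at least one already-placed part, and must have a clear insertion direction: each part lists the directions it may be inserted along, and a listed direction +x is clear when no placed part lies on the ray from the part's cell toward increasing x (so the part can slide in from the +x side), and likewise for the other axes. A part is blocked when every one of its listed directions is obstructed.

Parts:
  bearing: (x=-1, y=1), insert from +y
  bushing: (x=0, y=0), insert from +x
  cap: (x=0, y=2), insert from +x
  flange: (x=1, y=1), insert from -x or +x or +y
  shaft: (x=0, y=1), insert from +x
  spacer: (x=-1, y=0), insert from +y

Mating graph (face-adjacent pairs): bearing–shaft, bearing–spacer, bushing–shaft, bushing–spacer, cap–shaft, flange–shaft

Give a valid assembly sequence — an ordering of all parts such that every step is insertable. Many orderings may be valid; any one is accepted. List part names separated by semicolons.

shaft; flange; bushing; spacer; bearing; cap

1. shaft@(0, 1) [+x clear] — {shaft}
2. flange@(1, 1) [+x clear] — {flange, shaft}
3. bushing@(0, 0) [+x clear] — {bushing, flange, shaft}
4. spacer@(-1, 0) [+y clear] — {bushing, flange, shaft, spacer}
5. bearing@(-1, 1) [+y clear] — {bearing, bushing, flange, shaft, spacer}
6. cap@(0, 2) [+x clear] — {bearing, bushing, cap, flange, shaft, spacer}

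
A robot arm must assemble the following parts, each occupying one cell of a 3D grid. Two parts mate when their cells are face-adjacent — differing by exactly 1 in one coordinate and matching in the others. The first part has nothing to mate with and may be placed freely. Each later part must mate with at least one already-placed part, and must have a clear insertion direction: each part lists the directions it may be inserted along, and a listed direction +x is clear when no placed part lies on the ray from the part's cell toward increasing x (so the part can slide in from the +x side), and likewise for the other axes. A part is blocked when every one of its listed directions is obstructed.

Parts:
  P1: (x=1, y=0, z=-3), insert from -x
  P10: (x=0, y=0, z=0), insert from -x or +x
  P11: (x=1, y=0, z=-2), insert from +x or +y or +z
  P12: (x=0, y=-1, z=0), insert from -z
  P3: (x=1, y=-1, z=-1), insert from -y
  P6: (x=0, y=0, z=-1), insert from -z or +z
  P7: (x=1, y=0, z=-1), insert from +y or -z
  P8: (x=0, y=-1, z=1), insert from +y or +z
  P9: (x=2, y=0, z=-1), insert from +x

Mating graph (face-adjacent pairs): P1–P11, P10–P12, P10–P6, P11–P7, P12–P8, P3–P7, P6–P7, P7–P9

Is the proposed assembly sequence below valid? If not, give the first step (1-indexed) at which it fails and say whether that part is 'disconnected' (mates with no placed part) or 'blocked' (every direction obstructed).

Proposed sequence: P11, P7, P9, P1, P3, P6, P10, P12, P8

1. P11@(1, 0, -2) [+x clear] — {P11}
2. P7@(1, 0, -1) [+y clear] — {P11, P7}
3. P9@(2, 0, -1) [+x clear] — {P11, P7, P9}
4. P1@(1, 0, -3) [-x clear] — {P1, P11, P7, P9}
5. P3@(1, -1, -1) [-y clear] — {P1, P11, P3, P7, P9}
6. P6@(0, 0, -1) [-z clear] — {P1, P11, P3, P6, P7, P9}
7. P10@(0, 0, 0) [-x clear] — {P1, P10, P11, P3, P6, P7, P9}
8. P12@(0, -1, 0) [-z clear] — {P1, P10, P11, P12, P3, P6, P7, P9}
9. P8@(0, -1, 1) [+y clear] — {P1, P10, P11, P12, P3, P6, P7, P8, P9}

Valid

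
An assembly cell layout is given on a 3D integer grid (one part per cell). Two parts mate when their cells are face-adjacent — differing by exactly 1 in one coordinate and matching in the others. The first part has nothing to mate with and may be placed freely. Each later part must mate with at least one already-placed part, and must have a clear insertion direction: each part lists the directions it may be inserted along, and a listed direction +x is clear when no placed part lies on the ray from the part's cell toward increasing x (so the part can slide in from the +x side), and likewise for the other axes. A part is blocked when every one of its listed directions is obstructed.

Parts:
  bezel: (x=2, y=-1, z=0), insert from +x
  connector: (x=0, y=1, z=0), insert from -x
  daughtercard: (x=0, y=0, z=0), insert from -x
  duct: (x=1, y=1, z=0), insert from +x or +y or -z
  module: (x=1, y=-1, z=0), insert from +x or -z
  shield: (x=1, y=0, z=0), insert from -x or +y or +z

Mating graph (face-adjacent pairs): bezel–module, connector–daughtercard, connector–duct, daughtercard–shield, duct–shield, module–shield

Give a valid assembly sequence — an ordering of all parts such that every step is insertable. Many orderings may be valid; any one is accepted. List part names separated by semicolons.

1. module@(1, -1, 0) [+x clear] — {module}
2. bezel@(2, -1, 0) [+x clear] — {bezel, module}
3. shield@(1, 0, 0) [-x clear] — {bezel, module, shield}
4. duct@(1, 1, 0) [+x clear] — {bezel, duct, module, shield}
5. connector@(0, 1, 0) [-x clear] — {bezel, connector, duct, module, shield}
6. daughtercard@(0, 0, 0) [-x clear] — {bezel, connector, daughtercard, duct, module, shield}

module; bezel; shield; duct; connector; daughtercard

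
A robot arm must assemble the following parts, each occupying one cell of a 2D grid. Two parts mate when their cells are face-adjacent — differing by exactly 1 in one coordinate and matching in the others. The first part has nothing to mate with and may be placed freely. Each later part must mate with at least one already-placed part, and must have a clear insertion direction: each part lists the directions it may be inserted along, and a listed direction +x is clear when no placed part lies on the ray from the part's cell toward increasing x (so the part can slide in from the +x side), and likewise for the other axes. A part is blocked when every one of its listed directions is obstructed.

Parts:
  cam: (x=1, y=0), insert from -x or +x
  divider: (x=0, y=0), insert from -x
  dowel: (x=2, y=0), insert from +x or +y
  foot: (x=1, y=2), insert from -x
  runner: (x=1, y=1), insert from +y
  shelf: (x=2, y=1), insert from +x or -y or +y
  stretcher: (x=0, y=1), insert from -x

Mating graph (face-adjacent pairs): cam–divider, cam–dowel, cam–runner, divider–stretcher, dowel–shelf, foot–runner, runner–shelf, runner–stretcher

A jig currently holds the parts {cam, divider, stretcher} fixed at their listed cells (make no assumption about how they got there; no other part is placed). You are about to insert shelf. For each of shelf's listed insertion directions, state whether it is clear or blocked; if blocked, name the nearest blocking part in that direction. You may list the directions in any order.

+x: ray from shelf(2, 1) has no placed part ⇒ clear
-y: ray from shelf(2, 1) has no placed part ⇒ clear
+y: ray from shelf(2, 1) has no placed part ⇒ clear

+x: clear; +y: clear; -y: clear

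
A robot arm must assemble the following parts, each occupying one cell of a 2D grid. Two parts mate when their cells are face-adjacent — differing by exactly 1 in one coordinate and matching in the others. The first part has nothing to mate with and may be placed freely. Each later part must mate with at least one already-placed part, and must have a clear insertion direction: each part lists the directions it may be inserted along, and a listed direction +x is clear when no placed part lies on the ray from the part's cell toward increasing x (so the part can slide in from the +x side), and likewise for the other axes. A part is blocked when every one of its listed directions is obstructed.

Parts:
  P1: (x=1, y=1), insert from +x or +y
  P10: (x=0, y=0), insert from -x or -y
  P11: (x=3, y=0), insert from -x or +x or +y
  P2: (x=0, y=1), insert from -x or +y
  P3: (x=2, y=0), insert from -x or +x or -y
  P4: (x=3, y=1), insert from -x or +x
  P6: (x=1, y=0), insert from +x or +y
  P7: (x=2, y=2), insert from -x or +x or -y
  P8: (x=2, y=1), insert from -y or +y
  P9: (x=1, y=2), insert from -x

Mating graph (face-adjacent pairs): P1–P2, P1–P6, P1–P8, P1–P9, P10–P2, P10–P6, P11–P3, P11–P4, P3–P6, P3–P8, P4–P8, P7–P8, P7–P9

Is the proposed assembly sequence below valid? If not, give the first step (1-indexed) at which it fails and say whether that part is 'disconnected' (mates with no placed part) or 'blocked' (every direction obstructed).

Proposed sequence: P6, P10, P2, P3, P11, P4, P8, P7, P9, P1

Invalid at step 10 (blocked)

1. P6@(1, 0) [+x clear] — {P6}
2. P10@(0, 0) [-x clear] — {P10, P6}
3. P2@(0, 1) [-x clear] — {P10, P2, P6}
4. P3@(2, 0) [+x clear] — {P10, P2, P3, P6}
5. P11@(3, 0) [+x clear] — {P10, P11, P2, P3, P6}
6. P4@(3, 1) [+x clear] — {P10, P11, P2, P3, P4, P6}
7. P8@(2, 1) [+y clear] — {P10, P11, P2, P3, P4, P6, P8}
8. P7@(2, 2) [-x clear] — {P10, P11, P2, P3, P4, P6, P7, P8}
9. P9@(1, 2) [-x clear] — {P10, P11, P2, P3, P4, P6, P7, P8, P9}
10. P1@(1, 1) — +x/+y all obstructed ⇒ blocked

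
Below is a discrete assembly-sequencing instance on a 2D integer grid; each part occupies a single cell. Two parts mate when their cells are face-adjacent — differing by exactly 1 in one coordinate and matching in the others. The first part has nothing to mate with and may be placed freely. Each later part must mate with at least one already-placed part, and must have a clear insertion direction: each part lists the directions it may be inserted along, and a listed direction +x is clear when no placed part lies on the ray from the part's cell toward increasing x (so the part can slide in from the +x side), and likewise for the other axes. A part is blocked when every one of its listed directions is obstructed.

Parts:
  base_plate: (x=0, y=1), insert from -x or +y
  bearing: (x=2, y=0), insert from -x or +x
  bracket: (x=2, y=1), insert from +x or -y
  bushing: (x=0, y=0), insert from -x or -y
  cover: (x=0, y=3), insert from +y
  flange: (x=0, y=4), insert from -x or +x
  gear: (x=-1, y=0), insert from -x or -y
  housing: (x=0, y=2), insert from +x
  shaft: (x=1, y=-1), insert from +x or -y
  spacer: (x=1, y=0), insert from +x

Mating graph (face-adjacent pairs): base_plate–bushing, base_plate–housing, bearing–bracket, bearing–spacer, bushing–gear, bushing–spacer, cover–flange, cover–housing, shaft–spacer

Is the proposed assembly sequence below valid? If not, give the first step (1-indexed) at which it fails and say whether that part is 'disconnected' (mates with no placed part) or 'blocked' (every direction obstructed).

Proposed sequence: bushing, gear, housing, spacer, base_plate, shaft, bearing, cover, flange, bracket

1. bushing@(0, 0) [-x clear] — {bushing}
2. gear@(-1, 0) [-x clear] — {bushing, gear}
3. housing@(0, 2) — no placed neighbour ⇒ disconnected

Invalid at step 3 (disconnected)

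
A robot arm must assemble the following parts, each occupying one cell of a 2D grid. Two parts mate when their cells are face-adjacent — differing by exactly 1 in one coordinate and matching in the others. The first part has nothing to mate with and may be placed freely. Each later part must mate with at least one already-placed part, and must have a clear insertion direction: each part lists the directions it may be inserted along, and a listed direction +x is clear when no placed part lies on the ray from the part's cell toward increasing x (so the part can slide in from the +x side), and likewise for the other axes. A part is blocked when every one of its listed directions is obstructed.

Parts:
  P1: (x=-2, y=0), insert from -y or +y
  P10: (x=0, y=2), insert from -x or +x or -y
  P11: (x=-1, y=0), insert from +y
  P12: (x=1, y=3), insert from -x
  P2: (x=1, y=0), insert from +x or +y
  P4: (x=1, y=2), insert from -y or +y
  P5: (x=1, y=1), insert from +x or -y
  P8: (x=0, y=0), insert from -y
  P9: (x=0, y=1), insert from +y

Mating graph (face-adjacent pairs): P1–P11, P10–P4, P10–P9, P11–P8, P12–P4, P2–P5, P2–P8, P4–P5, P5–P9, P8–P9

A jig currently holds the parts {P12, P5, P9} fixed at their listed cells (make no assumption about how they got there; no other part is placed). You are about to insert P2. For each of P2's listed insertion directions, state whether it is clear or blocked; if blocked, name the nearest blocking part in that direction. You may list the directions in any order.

+x: clear; +y: blocked by P5

+x: ray from P2(1, 0) has no placed part ⇒ clear
+y: nearest on ray is P5@(1, 1) ⇒ blocked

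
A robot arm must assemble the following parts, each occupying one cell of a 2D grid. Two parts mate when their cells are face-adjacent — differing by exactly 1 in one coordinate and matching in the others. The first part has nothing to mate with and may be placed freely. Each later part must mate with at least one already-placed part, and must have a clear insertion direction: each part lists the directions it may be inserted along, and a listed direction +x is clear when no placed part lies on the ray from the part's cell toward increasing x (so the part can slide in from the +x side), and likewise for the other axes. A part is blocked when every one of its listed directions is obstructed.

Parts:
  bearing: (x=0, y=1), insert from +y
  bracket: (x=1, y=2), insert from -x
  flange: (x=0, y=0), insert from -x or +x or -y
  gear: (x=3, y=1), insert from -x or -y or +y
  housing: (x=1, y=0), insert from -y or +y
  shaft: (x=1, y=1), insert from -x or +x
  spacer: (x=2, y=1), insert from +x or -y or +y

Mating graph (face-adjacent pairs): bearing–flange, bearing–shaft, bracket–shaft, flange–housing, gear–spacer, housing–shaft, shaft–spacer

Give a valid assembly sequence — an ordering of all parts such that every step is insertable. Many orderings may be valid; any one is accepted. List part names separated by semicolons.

1. bracket@(1, 2) [-x clear] — {bracket}
2. shaft@(1, 1) [-x clear] — {bracket, shaft}
3. housing@(1, 0) [-y clear] — {bracket, housing, shaft}
4. bearing@(0, 1) [+y clear] — {bearing, bracket, housing, shaft}
5. flange@(0, 0) [-x clear] — {bearing, bracket, flange, housing, shaft}
6. spacer@(2, 1) [+x clear] — {bearing, bracket, flange, housing, shaft, spacer}
7. gear@(3, 1) [-y clear] — {bearing, bracket, flange, gear, housing, shaft, spacer}

bracket; shaft; housing; bearing; flange; spacer; gear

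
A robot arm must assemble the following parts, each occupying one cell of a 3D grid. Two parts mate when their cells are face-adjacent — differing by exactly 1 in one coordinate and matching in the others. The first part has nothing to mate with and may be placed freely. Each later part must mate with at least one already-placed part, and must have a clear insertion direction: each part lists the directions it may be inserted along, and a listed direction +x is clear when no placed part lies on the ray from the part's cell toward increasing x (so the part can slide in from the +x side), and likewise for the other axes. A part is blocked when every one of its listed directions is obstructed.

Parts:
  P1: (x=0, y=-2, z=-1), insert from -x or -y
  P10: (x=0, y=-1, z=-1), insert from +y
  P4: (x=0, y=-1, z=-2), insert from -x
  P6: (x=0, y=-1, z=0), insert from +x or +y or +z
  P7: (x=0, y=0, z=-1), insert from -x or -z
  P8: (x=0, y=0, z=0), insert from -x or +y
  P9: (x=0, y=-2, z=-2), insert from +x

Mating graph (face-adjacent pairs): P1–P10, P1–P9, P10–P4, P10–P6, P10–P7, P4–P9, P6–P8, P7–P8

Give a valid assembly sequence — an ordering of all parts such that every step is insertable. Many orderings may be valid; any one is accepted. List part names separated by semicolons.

P9; P4; P10; P6; P7; P1; P8

1. P9@(0, -2, -2) [+x clear] — {P9}
2. P4@(0, -1, -2) [-x clear] — {P4, P9}
3. P10@(0, -1, -1) [+y clear] — {P10, P4, P9}
4. P6@(0, -1, 0) [+x clear] — {P10, P4, P6, P9}
5. P7@(0, 0, -1) [-x clear] — {P10, P4, P6, P7, P9}
6. P1@(0, -2, -1) [-x clear] — {P1, P10, P4, P6, P7, P9}
7. P8@(0, 0, 0) [-x clear] — {P1, P10, P4, P6, P7, P8, P9}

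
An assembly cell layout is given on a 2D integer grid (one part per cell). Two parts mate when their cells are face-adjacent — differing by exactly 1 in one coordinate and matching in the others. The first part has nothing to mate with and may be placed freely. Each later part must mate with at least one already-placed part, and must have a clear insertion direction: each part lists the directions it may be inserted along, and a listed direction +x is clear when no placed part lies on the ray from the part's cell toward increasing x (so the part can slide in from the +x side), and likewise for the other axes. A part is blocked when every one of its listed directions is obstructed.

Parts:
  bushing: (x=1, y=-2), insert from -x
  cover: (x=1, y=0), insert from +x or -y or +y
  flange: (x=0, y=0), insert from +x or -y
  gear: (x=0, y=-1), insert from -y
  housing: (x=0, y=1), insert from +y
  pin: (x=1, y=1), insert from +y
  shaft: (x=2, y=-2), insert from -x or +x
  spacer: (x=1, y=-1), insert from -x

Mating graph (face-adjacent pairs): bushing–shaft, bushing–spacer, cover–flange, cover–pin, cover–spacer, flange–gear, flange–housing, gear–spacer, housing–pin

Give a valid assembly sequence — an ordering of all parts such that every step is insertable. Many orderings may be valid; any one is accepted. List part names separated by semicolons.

1. cover@(1, 0) [+x clear] — {cover}
2. spacer@(1, -1) [-x clear] — {cover, spacer}
3. flange@(0, 0) [-y clear] — {cover, flange, spacer}
4. gear@(0, -1) [-y clear] — {cover, flange, gear, spacer}
5. pin@(1, 1) [+y clear] — {cover, flange, gear, pin, spacer}
6. bushing@(1, -2) [-x clear] — {bushing, cover, flange, gear, pin, spacer}
7. shaft@(2, -2) [+x clear] — {bushing, cover, flange, gear, pin, shaft, spacer}
8. housing@(0, 1) [+y clear] — {bushing, cover, flange, gear, housing, pin, shaft, spacer}

cover; spacer; flange; gear; pin; bushing; shaft; housing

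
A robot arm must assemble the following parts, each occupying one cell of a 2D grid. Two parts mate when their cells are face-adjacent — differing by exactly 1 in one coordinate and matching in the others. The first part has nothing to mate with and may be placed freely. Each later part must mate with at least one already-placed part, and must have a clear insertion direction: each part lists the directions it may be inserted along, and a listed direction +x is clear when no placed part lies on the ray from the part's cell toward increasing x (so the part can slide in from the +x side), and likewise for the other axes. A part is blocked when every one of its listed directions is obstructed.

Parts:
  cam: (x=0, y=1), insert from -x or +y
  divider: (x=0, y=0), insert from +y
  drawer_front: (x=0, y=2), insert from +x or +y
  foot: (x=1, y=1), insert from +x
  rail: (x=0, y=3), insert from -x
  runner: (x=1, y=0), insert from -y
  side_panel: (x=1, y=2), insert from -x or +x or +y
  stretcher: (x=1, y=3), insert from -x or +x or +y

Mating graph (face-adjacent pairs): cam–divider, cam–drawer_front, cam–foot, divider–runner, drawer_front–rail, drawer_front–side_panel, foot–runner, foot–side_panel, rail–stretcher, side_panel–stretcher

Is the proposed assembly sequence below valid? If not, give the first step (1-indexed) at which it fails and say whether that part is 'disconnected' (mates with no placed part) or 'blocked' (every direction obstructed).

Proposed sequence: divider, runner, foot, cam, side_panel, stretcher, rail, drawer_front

Invalid at step 8 (blocked)

1. divider@(0, 0) [+y clear] — {divider}
2. runner@(1, 0) [-y clear] — {divider, runner}
3. foot@(1, 1) [+x clear] — {divider, foot, runner}
4. cam@(0, 1) [-x clear] — {cam, divider, foot, runner}
5. side_panel@(1, 2) [-x clear] — {cam, divider, foot, runner, side_panel}
6. stretcher@(1, 3) [-x clear] — {cam, divider, foot, runner, side_panel, stretcher}
7. rail@(0, 3) [-x clear] — {cam, divider, foot, rail, runner, side_panel, stretcher}
8. drawer_front@(0, 2) — +x/+y all obstructed ⇒ blocked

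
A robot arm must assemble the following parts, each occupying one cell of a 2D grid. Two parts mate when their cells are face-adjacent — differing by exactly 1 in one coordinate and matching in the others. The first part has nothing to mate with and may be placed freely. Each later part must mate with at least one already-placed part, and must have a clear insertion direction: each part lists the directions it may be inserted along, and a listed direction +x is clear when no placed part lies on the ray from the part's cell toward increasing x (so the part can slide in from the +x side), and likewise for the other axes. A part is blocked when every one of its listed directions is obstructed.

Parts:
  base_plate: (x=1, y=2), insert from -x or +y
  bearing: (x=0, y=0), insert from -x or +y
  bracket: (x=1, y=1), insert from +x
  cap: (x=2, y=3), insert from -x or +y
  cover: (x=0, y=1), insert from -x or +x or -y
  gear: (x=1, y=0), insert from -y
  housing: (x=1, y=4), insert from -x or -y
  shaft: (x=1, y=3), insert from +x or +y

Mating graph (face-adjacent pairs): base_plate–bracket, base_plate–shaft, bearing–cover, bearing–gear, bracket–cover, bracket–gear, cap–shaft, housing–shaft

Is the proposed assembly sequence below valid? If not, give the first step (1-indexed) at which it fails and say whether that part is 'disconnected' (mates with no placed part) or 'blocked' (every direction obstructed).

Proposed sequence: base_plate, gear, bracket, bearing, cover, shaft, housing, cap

1. base_plate@(1, 2) [-x clear] — {base_plate}
2. gear@(1, 0) — no placed neighbour ⇒ disconnected

Invalid at step 2 (disconnected)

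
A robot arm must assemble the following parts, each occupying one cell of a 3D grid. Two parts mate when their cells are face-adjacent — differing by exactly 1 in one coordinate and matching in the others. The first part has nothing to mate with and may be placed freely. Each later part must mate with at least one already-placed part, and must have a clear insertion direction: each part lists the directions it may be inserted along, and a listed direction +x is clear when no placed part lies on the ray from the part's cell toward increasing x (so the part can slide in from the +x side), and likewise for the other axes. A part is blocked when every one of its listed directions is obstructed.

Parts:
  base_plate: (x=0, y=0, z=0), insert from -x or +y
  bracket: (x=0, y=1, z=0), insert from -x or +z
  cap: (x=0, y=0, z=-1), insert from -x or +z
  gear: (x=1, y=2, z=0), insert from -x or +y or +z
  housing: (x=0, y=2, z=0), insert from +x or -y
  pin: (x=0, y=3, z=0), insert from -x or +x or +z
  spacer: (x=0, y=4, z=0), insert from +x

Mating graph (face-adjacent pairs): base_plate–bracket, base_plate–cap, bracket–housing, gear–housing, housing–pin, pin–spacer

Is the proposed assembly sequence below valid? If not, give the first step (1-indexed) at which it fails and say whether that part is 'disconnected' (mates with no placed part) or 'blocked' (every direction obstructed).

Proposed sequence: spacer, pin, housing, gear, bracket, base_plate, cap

1. spacer@(0, 4, 0) [+x clear] — {spacer}
2. pin@(0, 3, 0) [-x clear] — {pin, spacer}
3. housing@(0, 2, 0) [+x clear] — {housing, pin, spacer}
4. gear@(1, 2, 0) [+y clear] — {gear, housing, pin, spacer}
5. bracket@(0, 1, 0) [-x clear] — {bracket, gear, housing, pin, spacer}
6. base_plate@(0, 0, 0) [-x clear] — {base_plate, bracket, gear, housing, pin, spacer}
7. cap@(0, 0, -1) [-x clear] — {base_plate, bracket, cap, gear, housing, pin, spacer}

Valid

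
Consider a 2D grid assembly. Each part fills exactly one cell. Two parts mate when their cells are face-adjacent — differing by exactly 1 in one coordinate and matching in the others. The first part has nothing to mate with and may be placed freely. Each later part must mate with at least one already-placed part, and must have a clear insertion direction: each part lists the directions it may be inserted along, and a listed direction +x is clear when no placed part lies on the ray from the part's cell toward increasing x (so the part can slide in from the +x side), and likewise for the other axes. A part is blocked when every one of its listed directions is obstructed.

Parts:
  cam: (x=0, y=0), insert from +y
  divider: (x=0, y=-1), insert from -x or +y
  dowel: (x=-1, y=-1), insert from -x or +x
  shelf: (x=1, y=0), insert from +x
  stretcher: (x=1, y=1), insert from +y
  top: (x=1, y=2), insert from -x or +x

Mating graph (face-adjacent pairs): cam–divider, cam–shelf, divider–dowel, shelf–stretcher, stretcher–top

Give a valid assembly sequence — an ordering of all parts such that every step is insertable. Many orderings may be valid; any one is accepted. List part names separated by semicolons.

1. dowel@(-1, -1) [-x clear] — {dowel}
2. divider@(0, -1) [+y clear] — {divider, dowel}
3. cam@(0, 0) [+y clear] — {cam, divider, dowel}
4. shelf@(1, 0) [+x clear] — {cam, divider, dowel, shelf}
5. stretcher@(1, 1) [+y clear] — {cam, divider, dowel, shelf, stretcher}
6. top@(1, 2) [-x clear] — {cam, divider, dowel, shelf, stretcher, top}

dowel; divider; cam; shelf; stretcher; top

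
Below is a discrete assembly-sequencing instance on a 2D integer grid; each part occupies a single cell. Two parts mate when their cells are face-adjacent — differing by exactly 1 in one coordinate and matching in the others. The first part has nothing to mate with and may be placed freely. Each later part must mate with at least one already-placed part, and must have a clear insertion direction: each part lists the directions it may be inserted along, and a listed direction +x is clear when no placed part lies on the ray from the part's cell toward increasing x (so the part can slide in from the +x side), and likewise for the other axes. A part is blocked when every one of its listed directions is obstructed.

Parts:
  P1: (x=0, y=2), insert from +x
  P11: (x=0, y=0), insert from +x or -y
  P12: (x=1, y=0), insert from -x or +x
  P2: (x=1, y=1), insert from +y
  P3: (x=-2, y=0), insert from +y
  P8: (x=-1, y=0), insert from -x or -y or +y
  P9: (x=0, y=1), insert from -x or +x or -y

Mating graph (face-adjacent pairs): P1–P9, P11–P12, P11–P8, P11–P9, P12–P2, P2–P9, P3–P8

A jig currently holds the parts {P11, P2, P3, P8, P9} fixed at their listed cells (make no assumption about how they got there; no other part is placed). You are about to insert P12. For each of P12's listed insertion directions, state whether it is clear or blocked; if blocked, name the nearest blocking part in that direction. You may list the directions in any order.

+x: clear; -x: blocked by P11

-x: nearest on ray is P11@(0, 0) ⇒ blocked
+x: ray from P12(1, 0) has no placed part ⇒ clear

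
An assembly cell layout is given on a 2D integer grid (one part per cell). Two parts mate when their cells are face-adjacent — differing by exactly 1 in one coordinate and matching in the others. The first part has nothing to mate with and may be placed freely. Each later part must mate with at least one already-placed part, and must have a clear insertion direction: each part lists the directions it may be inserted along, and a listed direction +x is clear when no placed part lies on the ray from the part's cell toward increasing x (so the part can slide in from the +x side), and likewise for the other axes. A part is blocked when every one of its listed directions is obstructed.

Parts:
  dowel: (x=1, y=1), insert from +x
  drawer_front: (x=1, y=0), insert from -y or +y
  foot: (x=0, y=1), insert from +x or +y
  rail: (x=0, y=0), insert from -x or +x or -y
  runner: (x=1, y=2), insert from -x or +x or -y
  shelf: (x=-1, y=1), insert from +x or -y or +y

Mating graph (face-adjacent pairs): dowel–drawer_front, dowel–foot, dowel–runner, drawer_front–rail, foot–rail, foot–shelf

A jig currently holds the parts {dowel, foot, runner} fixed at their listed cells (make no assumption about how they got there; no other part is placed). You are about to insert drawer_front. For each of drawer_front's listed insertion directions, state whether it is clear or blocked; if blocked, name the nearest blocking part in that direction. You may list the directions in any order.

-y: ray from drawer_front(1, 0) has no placed part ⇒ clear
+y: nearest on ray is dowel@(1, 1) ⇒ blocked

+y: blocked by dowel; -y: clear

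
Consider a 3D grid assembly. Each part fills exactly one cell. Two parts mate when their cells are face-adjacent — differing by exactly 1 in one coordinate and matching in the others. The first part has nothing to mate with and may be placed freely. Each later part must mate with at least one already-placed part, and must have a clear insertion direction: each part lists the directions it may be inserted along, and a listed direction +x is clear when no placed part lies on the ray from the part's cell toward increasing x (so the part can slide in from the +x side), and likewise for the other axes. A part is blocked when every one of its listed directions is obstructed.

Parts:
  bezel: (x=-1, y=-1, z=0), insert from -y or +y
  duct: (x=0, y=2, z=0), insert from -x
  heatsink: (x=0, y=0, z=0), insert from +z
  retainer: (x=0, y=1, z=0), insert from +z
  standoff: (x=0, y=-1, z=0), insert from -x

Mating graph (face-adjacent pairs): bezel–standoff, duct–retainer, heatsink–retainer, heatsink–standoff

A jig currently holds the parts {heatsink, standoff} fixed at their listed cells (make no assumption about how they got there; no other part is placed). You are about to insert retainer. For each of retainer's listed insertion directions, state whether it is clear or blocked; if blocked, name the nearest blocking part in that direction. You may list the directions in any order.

+z: clear

+z: ray from retainer(0, 1, 0) has no placed part ⇒ clear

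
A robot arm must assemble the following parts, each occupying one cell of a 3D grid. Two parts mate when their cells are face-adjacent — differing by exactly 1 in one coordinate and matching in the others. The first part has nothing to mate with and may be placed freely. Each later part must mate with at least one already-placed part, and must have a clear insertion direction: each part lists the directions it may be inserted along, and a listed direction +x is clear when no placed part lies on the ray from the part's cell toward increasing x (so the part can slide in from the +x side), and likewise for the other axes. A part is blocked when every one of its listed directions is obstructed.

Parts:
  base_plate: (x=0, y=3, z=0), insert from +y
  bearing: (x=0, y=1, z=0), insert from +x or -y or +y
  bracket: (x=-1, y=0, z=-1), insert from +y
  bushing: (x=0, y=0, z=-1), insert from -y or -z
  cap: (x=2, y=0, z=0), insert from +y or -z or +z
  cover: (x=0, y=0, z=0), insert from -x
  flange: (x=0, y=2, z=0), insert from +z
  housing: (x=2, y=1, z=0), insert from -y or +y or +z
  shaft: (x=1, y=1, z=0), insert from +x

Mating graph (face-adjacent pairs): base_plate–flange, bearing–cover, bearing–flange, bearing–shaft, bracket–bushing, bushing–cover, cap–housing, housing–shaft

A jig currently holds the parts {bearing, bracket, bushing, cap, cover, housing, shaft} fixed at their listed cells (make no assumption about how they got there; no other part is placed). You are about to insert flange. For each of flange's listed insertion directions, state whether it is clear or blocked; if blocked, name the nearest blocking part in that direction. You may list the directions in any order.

+z: ray from flange(0, 2, 0) has no placed part ⇒ clear

+z: clear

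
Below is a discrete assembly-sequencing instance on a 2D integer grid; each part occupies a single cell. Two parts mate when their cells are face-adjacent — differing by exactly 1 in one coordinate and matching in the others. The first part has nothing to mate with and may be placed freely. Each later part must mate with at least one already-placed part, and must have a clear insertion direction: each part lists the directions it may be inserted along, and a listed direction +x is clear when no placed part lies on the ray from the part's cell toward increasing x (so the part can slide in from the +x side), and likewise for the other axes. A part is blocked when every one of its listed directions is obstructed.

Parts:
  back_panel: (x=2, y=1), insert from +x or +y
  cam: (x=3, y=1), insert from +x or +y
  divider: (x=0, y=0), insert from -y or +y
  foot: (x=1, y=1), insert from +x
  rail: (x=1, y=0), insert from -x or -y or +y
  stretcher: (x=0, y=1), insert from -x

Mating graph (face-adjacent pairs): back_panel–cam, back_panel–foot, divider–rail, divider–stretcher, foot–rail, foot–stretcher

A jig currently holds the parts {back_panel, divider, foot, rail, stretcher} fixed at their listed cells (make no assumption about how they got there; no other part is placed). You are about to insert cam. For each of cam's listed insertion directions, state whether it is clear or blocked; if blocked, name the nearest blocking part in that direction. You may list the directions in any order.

+x: ray from cam(3, 1) has no placed part ⇒ clear
+y: ray from cam(3, 1) has no placed part ⇒ clear

+x: clear; +y: clear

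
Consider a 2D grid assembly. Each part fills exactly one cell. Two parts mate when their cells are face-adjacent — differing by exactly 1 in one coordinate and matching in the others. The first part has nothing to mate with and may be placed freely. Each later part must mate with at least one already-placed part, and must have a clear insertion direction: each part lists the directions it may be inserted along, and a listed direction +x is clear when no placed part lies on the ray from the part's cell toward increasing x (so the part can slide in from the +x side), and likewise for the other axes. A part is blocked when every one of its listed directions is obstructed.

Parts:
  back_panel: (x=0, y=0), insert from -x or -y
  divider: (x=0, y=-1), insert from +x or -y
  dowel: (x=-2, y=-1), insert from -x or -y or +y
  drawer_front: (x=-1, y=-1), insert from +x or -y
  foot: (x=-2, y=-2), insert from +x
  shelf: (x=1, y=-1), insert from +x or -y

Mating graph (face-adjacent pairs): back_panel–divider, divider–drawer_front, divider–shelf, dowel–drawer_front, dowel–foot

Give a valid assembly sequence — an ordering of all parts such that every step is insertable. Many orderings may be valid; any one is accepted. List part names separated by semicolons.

1. shelf@(1, -1) [+x clear] — {shelf}
2. divider@(0, -1) [-y clear] — {divider, shelf}
3. drawer_front@(-1, -1) [-y clear] — {divider, drawer_front, shelf}
4. back_panel@(0, 0) [-x clear] — {back_panel, divider, drawer_front, shelf}
5. dowel@(-2, -1) [-x clear] — {back_panel, divider, dowel, drawer_front, shelf}
6. foot@(-2, -2) [+x clear] — {back_panel, divider, dowel, drawer_front, foot, shelf}

shelf; divider; drawer_front; back_panel; dowel; foot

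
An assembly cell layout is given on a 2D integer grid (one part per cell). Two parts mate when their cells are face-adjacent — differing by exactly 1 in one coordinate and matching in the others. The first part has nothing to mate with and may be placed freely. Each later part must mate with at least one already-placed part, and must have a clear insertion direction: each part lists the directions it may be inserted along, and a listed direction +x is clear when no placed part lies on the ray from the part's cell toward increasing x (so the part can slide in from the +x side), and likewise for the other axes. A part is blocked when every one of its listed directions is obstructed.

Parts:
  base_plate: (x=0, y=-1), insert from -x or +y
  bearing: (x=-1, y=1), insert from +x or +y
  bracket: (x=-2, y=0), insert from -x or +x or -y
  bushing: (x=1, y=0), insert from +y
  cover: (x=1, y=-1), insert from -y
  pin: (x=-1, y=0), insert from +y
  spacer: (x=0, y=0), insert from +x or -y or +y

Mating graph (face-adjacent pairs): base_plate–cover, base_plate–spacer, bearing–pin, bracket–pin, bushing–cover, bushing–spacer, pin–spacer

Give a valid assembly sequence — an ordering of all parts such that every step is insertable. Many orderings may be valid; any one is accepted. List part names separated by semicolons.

1. base_plate@(0, -1) [-x clear] — {base_plate}
2. spacer@(0, 0) [+x clear] — {base_plate, spacer}
3. pin@(-1, 0) [+y clear] — {base_plate, pin, spacer}
4. bracket@(-2, 0) [-x clear] — {base_plate, bracket, pin, spacer}
5. bushing@(1, 0) [+y clear] — {base_plate, bracket, bushing, pin, spacer}
6. bearing@(-1, 1) [+x clear] — {base_plate, bearing, bracket, bushing, pin, spacer}
7. cover@(1, -1) [-y clear] — {base_plate, bearing, bracket, bushing, cover, pin, spacer}

base_plate; spacer; pin; bracket; bushing; bearing; cover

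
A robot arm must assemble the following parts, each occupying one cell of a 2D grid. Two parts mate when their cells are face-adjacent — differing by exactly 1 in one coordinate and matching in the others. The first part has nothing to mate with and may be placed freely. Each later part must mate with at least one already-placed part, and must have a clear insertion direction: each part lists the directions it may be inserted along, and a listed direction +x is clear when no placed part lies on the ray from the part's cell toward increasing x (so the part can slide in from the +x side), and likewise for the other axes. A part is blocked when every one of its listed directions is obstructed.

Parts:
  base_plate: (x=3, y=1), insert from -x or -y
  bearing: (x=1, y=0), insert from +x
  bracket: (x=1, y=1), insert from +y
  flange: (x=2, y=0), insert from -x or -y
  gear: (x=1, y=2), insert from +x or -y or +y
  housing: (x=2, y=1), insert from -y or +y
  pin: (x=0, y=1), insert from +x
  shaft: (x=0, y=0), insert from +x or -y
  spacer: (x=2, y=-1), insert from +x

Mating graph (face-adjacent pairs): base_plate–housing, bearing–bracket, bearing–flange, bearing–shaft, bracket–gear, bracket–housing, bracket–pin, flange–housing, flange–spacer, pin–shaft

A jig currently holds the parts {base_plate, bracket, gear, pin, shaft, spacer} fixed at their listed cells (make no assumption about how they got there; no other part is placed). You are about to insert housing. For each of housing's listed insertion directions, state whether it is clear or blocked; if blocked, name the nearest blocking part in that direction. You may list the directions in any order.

+y: clear; -y: blocked by spacer

-y: nearest on ray is spacer@(2, -1) ⇒ blocked
+y: ray from housing(2, 1) has no placed part ⇒ clear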